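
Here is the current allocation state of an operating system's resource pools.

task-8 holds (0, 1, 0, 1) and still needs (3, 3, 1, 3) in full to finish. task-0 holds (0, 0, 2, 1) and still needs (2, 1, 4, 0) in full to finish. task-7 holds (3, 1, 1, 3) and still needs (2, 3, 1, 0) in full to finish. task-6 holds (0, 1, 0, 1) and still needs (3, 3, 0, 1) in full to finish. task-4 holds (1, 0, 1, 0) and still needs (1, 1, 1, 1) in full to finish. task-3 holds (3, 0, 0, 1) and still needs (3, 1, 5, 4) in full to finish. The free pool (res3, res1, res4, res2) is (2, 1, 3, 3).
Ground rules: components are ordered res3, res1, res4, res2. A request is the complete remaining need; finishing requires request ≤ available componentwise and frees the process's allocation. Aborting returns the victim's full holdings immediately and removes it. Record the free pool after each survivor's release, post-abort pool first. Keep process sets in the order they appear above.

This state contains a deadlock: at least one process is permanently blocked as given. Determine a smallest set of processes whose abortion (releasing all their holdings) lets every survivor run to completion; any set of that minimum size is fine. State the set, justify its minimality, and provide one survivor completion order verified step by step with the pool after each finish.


Minimum abort set: task-8 and task-7.
Key observation: no ordering could ever have run task-6 before the abort of task-8 and task-7; with (3, 2, 1, 4) back in the pool it fits at step 4.
Minimality, checking each single-abort alternative: task-8 alone leaves task-7 blocked (short on res1); task-0 alone leaves task-8 blocked (short on res1); task-7 alone leaves task-8 blocked (short on res1); task-6 alone leaves task-8 blocked (short on res1); task-4 alone leaves task-8 blocked (short on res1); task-3 alone leaves task-8 blocked (short on res1).
The survivors complete as task-0, task-3, task-4, task-6. Step-by-step check (starting from the post-abort pool):
  pool = (5, 3, 4, 7)
  run task-0 (needs (2, 1, 4, 0), free (5, 3, 4, 7)); after release of (0, 0, 2, 1) the pool is (5, 3, 6, 8)
  run task-3 (needs (3, 1, 5, 4), free (5, 3, 6, 8)); after release of (3, 0, 0, 1) the pool is (8, 3, 6, 9)
  run task-4 (needs (1, 1, 1, 1), free (8, 3, 6, 9)); after release of (1, 0, 1, 0) the pool is (9, 3, 7, 9)
  run task-6 (needs (3, 3, 0, 1), free (9, 3, 7, 9)); after release of (0, 1, 0, 1) the pool is (9, 4, 7, 10)


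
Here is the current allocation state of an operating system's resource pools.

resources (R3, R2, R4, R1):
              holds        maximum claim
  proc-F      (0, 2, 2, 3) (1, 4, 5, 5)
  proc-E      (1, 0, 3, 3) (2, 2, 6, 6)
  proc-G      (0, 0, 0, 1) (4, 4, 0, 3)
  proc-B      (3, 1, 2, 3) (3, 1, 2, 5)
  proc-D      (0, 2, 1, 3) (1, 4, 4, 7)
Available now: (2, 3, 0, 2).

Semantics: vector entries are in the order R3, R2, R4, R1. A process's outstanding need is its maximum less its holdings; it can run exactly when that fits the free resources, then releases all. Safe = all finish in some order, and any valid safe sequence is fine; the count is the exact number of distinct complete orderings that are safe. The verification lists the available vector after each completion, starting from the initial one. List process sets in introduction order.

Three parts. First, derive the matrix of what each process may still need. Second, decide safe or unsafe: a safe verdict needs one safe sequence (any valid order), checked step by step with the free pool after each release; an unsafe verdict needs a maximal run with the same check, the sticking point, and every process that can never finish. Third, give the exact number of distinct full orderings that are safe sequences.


(1) Need matrix, components ordered R3, R2, R4, R1:
  proc-F: (1, 2, 3, 2)
  proc-E: (1, 2, 3, 3)
  proc-G: (4, 4, 0, 2)
  proc-B: (0, 0, 0, 2)
  proc-D: (1, 2, 3, 4)
(2) The state is UNSAFE.
Key observation: after proc-B, proc-G complete, (5, 4, 2, 6) is the best the pool ever gets, yet each leftover process wants more R4.
The run proc-B, proc-G cannot be extended any further. Check, step by step:
  pool = (2, 3, 0, 2)
  proc-B needs (0, 0, 0, 2) <= (2, 3, 0, 2) -> finishes; pool += (3, 1, 2, 3) = (5, 4, 2, 5)
  proc-G needs (4, 4, 0, 2) <= (5, 4, 2, 5) -> finishes; pool += (0, 0, 0, 1) = (5, 4, 2, 6)
  proc-F cannot run: need (1, 2, 3, 2) vs free (5, 4, 2, 6) (insufficient R4)
  proc-E cannot run: need (1, 2, 3, 3) vs free (5, 4, 2, 6) (insufficient R4)
  proc-D cannot run: need (1, 2, 3, 4) vs free (5, 4, 2, 6) (insufficient R4)
Permanently blocked: proc-F, proc-E and proc-D.
(3) Precisely 0 of the possible complete orderings are safe sequences.


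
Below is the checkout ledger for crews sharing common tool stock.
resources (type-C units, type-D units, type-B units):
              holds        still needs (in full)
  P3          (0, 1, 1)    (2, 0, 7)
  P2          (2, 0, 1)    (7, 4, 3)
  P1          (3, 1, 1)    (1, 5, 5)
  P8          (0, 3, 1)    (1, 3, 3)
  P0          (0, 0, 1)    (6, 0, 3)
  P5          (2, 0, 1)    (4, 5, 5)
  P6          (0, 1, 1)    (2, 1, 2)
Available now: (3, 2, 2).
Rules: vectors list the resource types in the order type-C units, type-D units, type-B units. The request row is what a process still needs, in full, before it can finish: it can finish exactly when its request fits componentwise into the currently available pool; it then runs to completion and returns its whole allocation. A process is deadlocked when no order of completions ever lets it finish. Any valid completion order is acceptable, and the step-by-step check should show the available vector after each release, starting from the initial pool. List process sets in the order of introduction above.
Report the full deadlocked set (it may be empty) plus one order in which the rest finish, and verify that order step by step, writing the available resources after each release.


Deadlocked set: P3, P2, P1, P0 and P5.
Key observation: after P6, P8 the pool peaks at (3, 6, 4), and each blocked process is short somewhere: P3 on type-B units; P2 on type-C units; P1 on type-B units; P0 on type-C units; P5 on type-C units, type-B units.
The rest can finish in the order P6, P8. Check, step by step:
  pool = (3, 2, 2)
  P6: need (2, 1, 2) fits (3, 2, 2); releases (0, 1, 1), pool now (3, 3, 3)
  P8: need (1, 3, 3) fits (3, 3, 3); releases (0, 3, 1), pool now (3, 6, 4)
None of the blocked processes ever fits:
  P3 still needs (2, 0, 7) but only (3, 6, 4) is free — short on type-B units
  P2 still needs (7, 4, 3) but only (3, 6, 4) is free — short on type-C units
  P1 still needs (1, 5, 5) but only (3, 6, 4) is free — short on type-B units
  P0 still needs (6, 0, 3) but only (3, 6, 4) is free — short on type-C units
  P5 still needs (4, 5, 5) but only (3, 6, 4) is free — short on type-C units and type-B units


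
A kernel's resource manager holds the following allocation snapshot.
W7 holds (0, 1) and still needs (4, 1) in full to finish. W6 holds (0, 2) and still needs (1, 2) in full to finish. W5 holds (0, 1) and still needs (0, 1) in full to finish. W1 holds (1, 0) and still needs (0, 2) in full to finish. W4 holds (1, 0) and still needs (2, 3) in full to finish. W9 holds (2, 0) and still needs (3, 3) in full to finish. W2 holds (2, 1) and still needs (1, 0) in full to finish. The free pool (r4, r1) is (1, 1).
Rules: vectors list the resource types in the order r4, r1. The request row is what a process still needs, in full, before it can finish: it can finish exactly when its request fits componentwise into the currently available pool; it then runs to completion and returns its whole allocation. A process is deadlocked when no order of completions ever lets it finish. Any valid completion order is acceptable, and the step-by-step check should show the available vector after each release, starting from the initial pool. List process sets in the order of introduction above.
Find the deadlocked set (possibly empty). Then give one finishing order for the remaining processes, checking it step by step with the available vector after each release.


No process is deadlocked.
Key observation: W5 leads a chain of completions in which each release enables another process.
The rest can finish in the order W5, W1, W2, W7, W9, W6, W4. Verifying each step:
  pool = (1, 1)
  run W5 (needs (0, 1), free (1, 1)); after release of (0, 1) the pool is (1, 2)
  run W1 (needs (0, 2), free (1, 2)); after release of (1, 0) the pool is (2, 2)
  run W2 (needs (1, 0), free (2, 2)); after release of (2, 1) the pool is (4, 3)
  run W7 (needs (4, 1), free (4, 3)); after release of (0, 1) the pool is (4, 4)
  run W9 (needs (3, 3), free (4, 4)); after release of (2, 0) the pool is (6, 4)
  run W6 (needs (1, 2), free (6, 4)); after release of (0, 2) the pool is (6, 6)
  run W4 (needs (2, 3), free (6, 6)); after release of (1, 0) the pool is (7, 6)


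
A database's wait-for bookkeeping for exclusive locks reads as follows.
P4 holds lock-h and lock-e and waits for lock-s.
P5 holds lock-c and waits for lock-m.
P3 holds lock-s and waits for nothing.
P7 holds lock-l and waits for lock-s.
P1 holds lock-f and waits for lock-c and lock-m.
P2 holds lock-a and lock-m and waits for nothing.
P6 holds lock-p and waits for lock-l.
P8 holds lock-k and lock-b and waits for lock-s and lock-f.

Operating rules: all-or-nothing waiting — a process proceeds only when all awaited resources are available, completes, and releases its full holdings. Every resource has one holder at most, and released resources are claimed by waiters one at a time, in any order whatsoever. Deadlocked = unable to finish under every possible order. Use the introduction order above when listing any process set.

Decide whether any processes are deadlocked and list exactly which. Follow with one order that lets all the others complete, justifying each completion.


Nothing here is deadlocked.
Key observation: although several processes wait, no cycle exists — each chain bottoms out at a free runner.
The rest can finish in the order P2, P5, P3, P7, P1, P6, P4, P8.
Verifying each step:
  run P2 (it waits on nothing); releases lock-a and lock-m
  run P5 (all its waits — lock-m — are resolved); releases lock-c
  run P3 (it waits on nothing); releases lock-s
  run P7 (all its waits — lock-s — are resolved); releases lock-l
  run P1 (all its waits — lock-c and lock-m — are resolved); releases lock-f
  run P6 (all its waits — lock-l — are resolved); releases lock-p
  run P4 (all its waits — lock-s — are resolved); releases lock-h and lock-e
  run P8 (all its waits — lock-s and lock-f — are resolved); releases lock-k and lock-b


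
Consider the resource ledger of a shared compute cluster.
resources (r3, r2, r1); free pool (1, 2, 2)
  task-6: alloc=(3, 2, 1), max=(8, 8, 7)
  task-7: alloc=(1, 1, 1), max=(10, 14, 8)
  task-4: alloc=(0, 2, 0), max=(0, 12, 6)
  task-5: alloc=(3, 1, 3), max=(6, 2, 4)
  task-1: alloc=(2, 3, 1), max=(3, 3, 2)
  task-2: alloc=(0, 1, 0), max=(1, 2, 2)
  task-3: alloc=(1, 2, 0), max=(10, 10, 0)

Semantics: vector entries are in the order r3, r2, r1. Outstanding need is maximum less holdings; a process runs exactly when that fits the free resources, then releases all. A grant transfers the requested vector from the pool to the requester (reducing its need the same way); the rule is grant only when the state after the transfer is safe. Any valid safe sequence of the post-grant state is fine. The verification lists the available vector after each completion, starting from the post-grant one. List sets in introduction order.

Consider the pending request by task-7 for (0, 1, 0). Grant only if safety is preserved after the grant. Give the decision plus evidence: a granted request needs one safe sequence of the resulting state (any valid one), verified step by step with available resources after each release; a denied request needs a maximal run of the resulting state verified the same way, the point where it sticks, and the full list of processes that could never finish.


GRANT. The post-grant state is safe; one safe sequence: task-1, task-5, task-2, task-6, task-3, task-4, task-7.
Key observation: even at the reduced pool (1, 1, 2), task-1 fits immediately, so safety survives the grant.
Check on the post-grant state, step by step:
  pool = (1, 1, 2)
  task-1: need (1, 0, 1) fits (1, 1, 2); releases (2, 3, 1), pool now (3, 4, 3)
  task-5: need (3, 1, 1) fits (3, 4, 3); releases (3, 1, 3), pool now (6, 5, 6)
  task-2: need (1, 1, 2) fits (6, 5, 6); releases (0, 1, 0), pool now (6, 6, 6)
  task-6: need (5, 6, 6) fits (6, 6, 6); releases (3, 2, 1), pool now (9, 8, 7)
  task-3: need (9, 8, 0) fits (9, 8, 7); releases (1, 2, 0), pool now (10, 10, 7)
  task-4: need (0, 10, 6) fits (10, 10, 7); releases (0, 2, 0), pool now (10, 12, 7)
  task-7: need (9, 12, 7) fits (10, 12, 7); releases (1, 2, 1), pool now (11, 14, 8)


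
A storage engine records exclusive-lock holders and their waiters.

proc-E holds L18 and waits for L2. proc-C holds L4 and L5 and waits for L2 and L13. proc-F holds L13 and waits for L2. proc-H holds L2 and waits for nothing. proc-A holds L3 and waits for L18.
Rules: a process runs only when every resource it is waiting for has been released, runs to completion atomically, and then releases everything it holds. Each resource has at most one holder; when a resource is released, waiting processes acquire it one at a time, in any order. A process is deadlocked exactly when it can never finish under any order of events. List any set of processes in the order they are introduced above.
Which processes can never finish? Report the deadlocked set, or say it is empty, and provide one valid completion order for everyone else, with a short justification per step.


No process is deadlocked.
Key observation: every chain of waits terminates; starting from the processes that wait on nothing, all the rest unlock in turn.
One completion order for the rest: proc-H, proc-F, proc-C, proc-E, proc-A.
Check, step by step:
  proc-H: no waits; runs immediately, freeing L2
  proc-F: everything it awaited (L2) is free; runs, freeing L13
  proc-C: everything it awaited (L2 and L13) is free; runs, freeing L4 and L5
  proc-E: everything it awaited (L2) is free; runs, freeing L18
  proc-A: everything it awaited (L18) is free; runs, freeing L3


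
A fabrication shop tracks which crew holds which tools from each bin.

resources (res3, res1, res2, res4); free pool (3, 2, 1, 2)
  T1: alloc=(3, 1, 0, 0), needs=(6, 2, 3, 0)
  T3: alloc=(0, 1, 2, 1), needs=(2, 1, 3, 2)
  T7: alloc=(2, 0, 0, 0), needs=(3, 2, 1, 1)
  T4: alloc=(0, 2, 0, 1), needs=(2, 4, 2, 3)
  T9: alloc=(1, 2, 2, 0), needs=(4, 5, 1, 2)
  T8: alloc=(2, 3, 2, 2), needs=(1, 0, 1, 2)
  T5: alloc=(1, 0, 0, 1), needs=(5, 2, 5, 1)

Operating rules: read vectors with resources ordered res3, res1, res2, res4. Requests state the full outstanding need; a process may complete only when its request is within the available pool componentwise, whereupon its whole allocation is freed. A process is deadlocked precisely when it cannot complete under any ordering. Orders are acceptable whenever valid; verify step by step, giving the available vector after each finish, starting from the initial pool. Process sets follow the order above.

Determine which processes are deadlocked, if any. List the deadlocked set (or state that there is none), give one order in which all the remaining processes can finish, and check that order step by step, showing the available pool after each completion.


No process is deadlocked.
Key observation: T8 can run right away; the returned allocation unlocks the remaining processes in turn.
The rest can finish in the order T8, T9, T4, T1, T7, T3, T5. Verifying each step:
  pool = (3, 2, 1, 2)
  run T8 (needs (1, 0, 1, 2), free (3, 2, 1, 2)); after release of (2, 3, 2, 2) the pool is (5, 5, 3, 4)
  run T9 (needs (4, 5, 1, 2), free (5, 5, 3, 4)); after release of (1, 2, 2, 0) the pool is (6, 7, 5, 4)
  run T4 (needs (2, 4, 2, 3), free (6, 7, 5, 4)); after release of (0, 2, 0, 1) the pool is (6, 9, 5, 5)
  run T1 (needs (6, 2, 3, 0), free (6, 9, 5, 5)); after release of (3, 1, 0, 0) the pool is (9, 10, 5, 5)
  run T7 (needs (3, 2, 1, 1), free (9, 10, 5, 5)); after release of (2, 0, 0, 0) the pool is (11, 10, 5, 5)
  run T3 (needs (2, 1, 3, 2), free (11, 10, 5, 5)); after release of (0, 1, 2, 1) the pool is (11, 11, 7, 6)
  run T5 (needs (5, 2, 5, 1), free (11, 11, 7, 6)); after release of (1, 0, 0, 1) the pool is (12, 11, 7, 7)


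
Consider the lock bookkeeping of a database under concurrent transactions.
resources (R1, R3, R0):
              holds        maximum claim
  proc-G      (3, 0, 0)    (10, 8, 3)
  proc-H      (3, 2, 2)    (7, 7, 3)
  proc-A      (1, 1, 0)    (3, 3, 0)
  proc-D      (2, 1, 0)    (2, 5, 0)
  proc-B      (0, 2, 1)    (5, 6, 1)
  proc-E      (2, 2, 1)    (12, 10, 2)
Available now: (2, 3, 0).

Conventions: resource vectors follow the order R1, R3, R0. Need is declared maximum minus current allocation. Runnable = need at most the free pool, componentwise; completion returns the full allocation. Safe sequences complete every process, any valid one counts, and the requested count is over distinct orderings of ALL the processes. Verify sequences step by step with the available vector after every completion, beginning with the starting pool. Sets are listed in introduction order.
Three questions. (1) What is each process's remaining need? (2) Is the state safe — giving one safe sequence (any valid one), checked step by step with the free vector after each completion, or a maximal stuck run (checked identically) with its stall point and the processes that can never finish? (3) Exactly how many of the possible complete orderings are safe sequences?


(1) Outstanding need per process (order R1, R3, R0):
  proc-G: (7, 8, 3)
  proc-H: (4, 5, 1)
  proc-A: (2, 2, 0)
  proc-D: (0, 4, 0)
  proc-B: (5, 4, 0)
  proc-E: (10, 8, 1)
(2) The state is SAFE; one workable sequence: proc-A, proc-D, proc-B, proc-H, proc-G, proc-E.
Key observation: the first exact fit in this order is proc-A — it needs (2, 2, 0) with (2, 3, 0) free, meeting a requested resource to the last unit.
Verifying each step:
  pool = (2, 3, 0)
  run proc-A (needs (2, 2, 0), free (2, 3, 0)); after release of (1, 1, 0) the pool is (3, 4, 0)
  run proc-D (needs (0, 4, 0), free (3, 4, 0)); after release of (2, 1, 0) the pool is (5, 5, 0)
  run proc-B (needs (5, 4, 0), free (5, 5, 0)); after release of (0, 2, 1) the pool is (5, 7, 1)
  run proc-H (needs (4, 5, 1), free (5, 7, 1)); after release of (3, 2, 2) the pool is (8, 9, 3)
  run proc-G (needs (7, 8, 3), free (8, 9, 3)); after release of (3, 0, 0) the pool is (11, 9, 3)
  run proc-E (needs (10, 8, 1), free (11, 9, 3)); after release of (2, 2, 1) the pool is (13, 11, 4)
(3) The exact count: 1 of the possible complete orderings is a safe sequence.


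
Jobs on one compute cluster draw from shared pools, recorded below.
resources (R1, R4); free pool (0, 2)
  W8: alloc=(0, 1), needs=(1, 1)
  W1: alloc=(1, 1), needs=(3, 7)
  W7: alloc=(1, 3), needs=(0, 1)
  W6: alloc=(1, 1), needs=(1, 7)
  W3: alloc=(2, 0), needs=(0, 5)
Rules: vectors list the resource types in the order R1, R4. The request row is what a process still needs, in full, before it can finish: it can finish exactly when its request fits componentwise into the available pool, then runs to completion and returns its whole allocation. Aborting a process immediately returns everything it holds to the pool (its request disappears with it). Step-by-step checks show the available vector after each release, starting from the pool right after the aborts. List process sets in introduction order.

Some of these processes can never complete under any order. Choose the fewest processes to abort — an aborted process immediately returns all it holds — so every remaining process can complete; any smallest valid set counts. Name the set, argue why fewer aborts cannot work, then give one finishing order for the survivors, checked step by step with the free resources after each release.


Minimum abort set: W1.
Key observation: before aborting W1, W6 was permanently blocked — no order could ever run it; afterwards it completes at step 3.
Why nothing smaller works: aborting no one leaves the state deadlocked as given.
Survivors finish in the order: W8, W7, W6, W3. Step-by-step check (pool after the aborts first):
  pool = (1, 3)
  W8: need (1, 1) fits (1, 3); releases (0, 1), pool now (1, 4)
  W7: need (0, 1) fits (1, 4); releases (1, 3), pool now (2, 7)
  W6: need (1, 7) fits (2, 7); releases (1, 1), pool now (3, 8)
  W3: need (0, 5) fits (3, 8); releases (2, 0), pool now (5, 8)


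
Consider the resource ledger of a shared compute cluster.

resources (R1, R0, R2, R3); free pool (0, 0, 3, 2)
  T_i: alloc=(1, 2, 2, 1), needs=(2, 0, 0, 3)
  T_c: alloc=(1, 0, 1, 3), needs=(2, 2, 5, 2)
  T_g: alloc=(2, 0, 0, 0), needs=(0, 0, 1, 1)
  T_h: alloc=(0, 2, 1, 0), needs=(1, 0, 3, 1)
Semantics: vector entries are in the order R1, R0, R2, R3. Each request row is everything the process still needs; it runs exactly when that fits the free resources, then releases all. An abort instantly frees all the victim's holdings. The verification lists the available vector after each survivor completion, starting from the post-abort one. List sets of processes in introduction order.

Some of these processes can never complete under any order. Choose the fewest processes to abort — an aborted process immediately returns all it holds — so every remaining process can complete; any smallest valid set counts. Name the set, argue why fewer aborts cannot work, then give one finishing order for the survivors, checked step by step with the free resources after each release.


Abort T_i.
Key observation: the returned (1, 2, 2, 1) from T_i is what brings T_c — unrunnable before, under any order — into play at step 3.
No smaller set exists: with zero aborts the deadlock remains.
The survivors complete as T_h, T_g, T_c. Walking it through (starting from the post-abort pool):
  pool = (1, 2, 5, 3)
  run T_h (needs (1, 0, 3, 1), free (1, 2, 5, 3)); after release of (0, 2, 1, 0) the pool is (1, 4, 6, 3)
  run T_g (needs (0, 0, 1, 1), free (1, 4, 6, 3)); after release of (2, 0, 0, 0) the pool is (3, 4, 6, 3)
  run T_c (needs (2, 2, 5, 2), free (3, 4, 6, 3)); after release of (1, 0, 1, 3) the pool is (4, 4, 7, 6)


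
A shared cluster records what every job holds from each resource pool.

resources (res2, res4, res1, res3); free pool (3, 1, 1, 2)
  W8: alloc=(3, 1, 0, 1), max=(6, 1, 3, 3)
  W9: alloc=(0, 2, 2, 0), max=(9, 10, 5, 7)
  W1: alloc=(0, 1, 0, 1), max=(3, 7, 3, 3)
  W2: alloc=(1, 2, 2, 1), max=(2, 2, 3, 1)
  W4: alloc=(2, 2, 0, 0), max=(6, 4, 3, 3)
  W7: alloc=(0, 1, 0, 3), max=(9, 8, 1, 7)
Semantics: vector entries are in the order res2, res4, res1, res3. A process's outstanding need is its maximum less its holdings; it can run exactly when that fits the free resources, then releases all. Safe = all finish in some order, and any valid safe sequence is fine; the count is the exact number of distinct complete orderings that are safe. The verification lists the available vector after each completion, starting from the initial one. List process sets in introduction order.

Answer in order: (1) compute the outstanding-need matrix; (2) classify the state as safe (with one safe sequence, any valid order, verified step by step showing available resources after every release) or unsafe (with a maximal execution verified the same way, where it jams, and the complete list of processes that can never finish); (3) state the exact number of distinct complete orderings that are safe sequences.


(1) Remaining need (order res2, res4, res1, res3):
  W8: (3, 0, 3, 2)
  W9: (9, 8, 3, 7)
  W1: (3, 6, 3, 2)
  W2: (1, 0, 1, 0)
  W4: (4, 2, 3, 3)
  W7: (9, 7, 1, 4)
(2) SAFE. One safe sequence: W2, W8, W4, W1, W7, W9.
Key observation: the order's first zero-slack moment is W2 ((1, 0, 1, 0) needed, (3, 1, 1, 2) free — a requested resource with nothing to spare).
Step-by-step check:
  pool = (3, 1, 1, 2)
  W2 needs (1, 0, 1, 0) <= (3, 1, 1, 2) -> finishes; pool += (1, 2, 2, 1) = (4, 3, 3, 3)
  W8 needs (3, 0, 3, 2) <= (4, 3, 3, 3) -> finishes; pool += (3, 1, 0, 1) = (7, 4, 3, 4)
  W4 needs (4, 2, 3, 3) <= (7, 4, 3, 4) -> finishes; pool += (2, 2, 0, 0) = (9, 6, 3, 4)
  W1 needs (3, 6, 3, 2) <= (9, 6, 3, 4) -> finishes; pool += (0, 1, 0, 1) = (9, 7, 3, 5)
  W7 needs (9, 7, 1, 4) <= (9, 7, 3, 5) -> finishes; pool += (0, 1, 0, 3) = (9, 8, 3, 8)
  W9 needs (9, 8, 3, 7) <= (9, 8, 3, 8) -> finishes; pool += (0, 2, 2, 0) = (9, 10, 5, 8)
(3) The exact count: 2 of the possible complete orderings are safe sequences.


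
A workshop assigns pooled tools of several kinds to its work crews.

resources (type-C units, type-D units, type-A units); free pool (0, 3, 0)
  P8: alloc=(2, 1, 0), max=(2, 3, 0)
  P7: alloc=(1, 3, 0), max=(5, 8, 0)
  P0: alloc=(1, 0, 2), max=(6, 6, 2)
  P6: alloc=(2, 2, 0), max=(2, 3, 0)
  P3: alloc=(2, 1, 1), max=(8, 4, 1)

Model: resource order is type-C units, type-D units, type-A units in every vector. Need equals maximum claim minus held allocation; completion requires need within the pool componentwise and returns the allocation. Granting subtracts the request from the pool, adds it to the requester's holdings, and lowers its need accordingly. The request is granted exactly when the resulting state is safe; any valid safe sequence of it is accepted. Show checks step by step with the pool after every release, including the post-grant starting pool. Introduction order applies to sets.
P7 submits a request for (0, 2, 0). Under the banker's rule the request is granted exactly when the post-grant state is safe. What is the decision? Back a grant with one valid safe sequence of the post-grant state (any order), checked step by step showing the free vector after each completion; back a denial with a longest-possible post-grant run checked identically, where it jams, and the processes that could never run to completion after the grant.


GRANT. The post-grant state is safe; one safe sequence: P6, P8, P7, P0, P3.
Key observation: granting shrinks the pool to (0, 1, 0), yet P6 still fits and the chain goes through.
Step-by-step check of the post-grant state:
  pool = (0, 1, 0)
  run P6 (needs (0, 1, 0), free (0, 1, 0)); after release of (2, 2, 0) the pool is (2, 3, 0)
  run P8 (needs (0, 2, 0), free (2, 3, 0)); after release of (2, 1, 0) the pool is (4, 4, 0)
  run P7 (needs (4, 3, 0), free (4, 4, 0)); after release of (1, 5, 0) the pool is (5, 9, 0)
  run P0 (needs (5, 6, 0), free (5, 9, 0)); after release of (1, 0, 2) the pool is (6, 9, 2)
  run P3 (needs (6, 3, 0), free (6, 9, 2)); after release of (2, 1, 1) the pool is (8, 10, 3)


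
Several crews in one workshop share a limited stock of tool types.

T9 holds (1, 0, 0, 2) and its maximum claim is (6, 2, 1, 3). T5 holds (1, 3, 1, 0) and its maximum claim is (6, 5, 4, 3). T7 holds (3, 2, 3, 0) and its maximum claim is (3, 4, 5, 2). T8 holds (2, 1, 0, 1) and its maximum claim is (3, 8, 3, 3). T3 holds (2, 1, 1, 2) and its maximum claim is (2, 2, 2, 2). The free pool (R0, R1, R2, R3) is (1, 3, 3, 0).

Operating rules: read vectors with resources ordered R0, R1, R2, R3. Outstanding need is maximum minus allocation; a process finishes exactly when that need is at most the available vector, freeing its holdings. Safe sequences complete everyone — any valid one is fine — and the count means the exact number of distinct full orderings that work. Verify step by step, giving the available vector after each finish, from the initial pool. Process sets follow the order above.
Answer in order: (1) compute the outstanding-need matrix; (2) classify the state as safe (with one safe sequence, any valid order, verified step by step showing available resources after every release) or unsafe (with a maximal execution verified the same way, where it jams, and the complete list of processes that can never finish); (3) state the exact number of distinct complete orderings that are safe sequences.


(1) Remaining need (order R0, R1, R2, R3):
  T9: (5, 2, 1, 1)
  T5: (5, 2, 3, 3)
  T7: (0, 2, 2, 2)
  T8: (1, 7, 3, 2)
  T3: (0, 1, 1, 0)
(2) SAFE — a valid safe sequence is T3, T7, T9, T5, T8.
Key observation: the order's first zero-slack moment is T7 ((0, 2, 2, 2) needed, (3, 4, 4, 2) free — a requested resource with nothing to spare).
Step-by-step check:
  pool = (1, 3, 3, 0)
  run T3 (needs (0, 1, 1, 0), free (1, 3, 3, 0)); after release of (2, 1, 1, 2) the pool is (3, 4, 4, 2)
  run T7 (needs (0, 2, 2, 2), free (3, 4, 4, 2)); after release of (3, 2, 3, 0) the pool is (6, 6, 7, 2)
  run T9 (needs (5, 2, 1, 1), free (6, 6, 7, 2)); after release of (1, 0, 0, 2) the pool is (7, 6, 7, 4)
  run T5 (needs (5, 2, 3, 3), free (7, 6, 7, 4)); after release of (1, 3, 1, 0) the pool is (8, 9, 8, 4)
  run T8 (needs (1, 7, 3, 2), free (8, 9, 8, 4)); after release of (2, 1, 0, 1) the pool is (10, 10, 8, 5)
(3) Precisely 1 of the possible complete orderings is a safe sequence.


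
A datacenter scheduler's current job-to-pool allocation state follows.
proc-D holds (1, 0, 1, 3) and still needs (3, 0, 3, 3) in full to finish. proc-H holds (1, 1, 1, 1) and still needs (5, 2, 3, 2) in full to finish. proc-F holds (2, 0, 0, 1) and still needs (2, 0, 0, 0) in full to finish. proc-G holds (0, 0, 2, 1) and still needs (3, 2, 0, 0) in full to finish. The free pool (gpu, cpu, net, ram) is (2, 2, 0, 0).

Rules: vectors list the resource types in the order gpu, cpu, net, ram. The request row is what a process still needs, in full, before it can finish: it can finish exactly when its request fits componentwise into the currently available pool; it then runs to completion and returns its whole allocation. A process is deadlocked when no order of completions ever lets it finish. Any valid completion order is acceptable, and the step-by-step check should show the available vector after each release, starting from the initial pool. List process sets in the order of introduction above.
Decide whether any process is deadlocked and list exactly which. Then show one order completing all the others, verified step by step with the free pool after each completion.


Deadlocked set: proc-D and proc-H.
Key observation: after proc-F, proc-G complete, (4, 2, 2, 2) is the best the pool ever gets, yet each leftover process wants more net.
One completion order for the rest: proc-F, proc-G. Walking it through:
  pool = (2, 2, 0, 0)
  run proc-F (needs (2, 0, 0, 0), free (2, 2, 0, 0)); after release of (2, 0, 0, 1) the pool is (4, 2, 0, 1)
  run proc-G (needs (3, 2, 0, 0), free (4, 2, 0, 1)); after release of (0, 0, 2, 1) the pool is (4, 2, 2, 2)
The blocked processes can never fit:
  proc-D still needs (3, 0, 3, 3) but only (4, 2, 2, 2) is free — short on net and ram
  proc-H still needs (5, 2, 3, 2) but only (4, 2, 2, 2) is free — short on gpu and net


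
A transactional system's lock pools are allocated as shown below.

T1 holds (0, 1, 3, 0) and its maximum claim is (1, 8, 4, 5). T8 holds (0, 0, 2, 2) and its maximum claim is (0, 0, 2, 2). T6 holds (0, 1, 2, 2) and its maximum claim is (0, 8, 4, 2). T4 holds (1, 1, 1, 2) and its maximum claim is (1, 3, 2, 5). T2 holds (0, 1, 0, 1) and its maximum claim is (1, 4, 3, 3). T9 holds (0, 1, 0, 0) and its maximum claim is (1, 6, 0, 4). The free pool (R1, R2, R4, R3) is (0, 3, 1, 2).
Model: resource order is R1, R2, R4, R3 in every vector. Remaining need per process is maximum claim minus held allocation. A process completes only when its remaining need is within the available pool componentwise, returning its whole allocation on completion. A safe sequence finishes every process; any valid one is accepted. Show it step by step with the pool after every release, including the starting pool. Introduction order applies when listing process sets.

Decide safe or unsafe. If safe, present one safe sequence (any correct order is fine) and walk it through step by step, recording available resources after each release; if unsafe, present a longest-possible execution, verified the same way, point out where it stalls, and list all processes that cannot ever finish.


UNSAFE — no complete ordering exists.
Key observation: the wall is R2: completing T8, T4, T2, T9 brings the pool only to (1, 6, 4, 7), and all the rest need more.
The run T8, T4, T2, T9 cannot be extended any further. Walking it through:
  pool = (0, 3, 1, 2)
  T8: need (0, 0, 0, 0) fits (0, 3, 1, 2); releases (0, 0, 2, 2), pool now (0, 3, 3, 4)
  T4: need (0, 2, 1, 3) fits (0, 3, 3, 4); releases (1, 1, 1, 2), pool now (1, 4, 4, 6)
  T2: need (1, 3, 3, 2) fits (1, 4, 4, 6); releases (0, 1, 0, 1), pool now (1, 5, 4, 7)
  T9: need (1, 5, 0, 4) fits (1, 5, 4, 7); releases (0, 1, 0, 0), pool now (1, 6, 4, 7)
  T1 cannot run: need (1, 7, 1, 5) vs free (1, 6, 4, 7) (insufficient R2)
  T6 cannot run: need (0, 7, 2, 0) vs free (1, 6, 4, 7) (insufficient R2)
Never able to finish: T1 and T6.


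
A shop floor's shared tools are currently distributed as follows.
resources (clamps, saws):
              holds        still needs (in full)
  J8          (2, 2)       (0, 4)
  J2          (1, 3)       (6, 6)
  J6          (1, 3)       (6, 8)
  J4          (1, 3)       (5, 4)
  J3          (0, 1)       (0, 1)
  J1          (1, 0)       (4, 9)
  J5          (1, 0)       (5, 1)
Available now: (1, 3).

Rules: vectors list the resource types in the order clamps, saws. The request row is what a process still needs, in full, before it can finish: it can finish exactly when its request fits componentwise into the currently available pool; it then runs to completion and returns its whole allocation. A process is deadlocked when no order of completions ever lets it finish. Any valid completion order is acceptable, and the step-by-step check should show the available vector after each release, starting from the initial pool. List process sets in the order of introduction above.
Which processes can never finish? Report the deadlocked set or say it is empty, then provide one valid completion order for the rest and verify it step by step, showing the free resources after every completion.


Deadlocked set: J2, J6, J4, J1 and J5.
Key observation: even finishing J3, J8 leaves just (3, 6) free — too little clamps for any of the remaining processes.
One completion order for the rest: J3, J8. Verifying each step:
  pool = (1, 3)
  J3 needs (0, 1) <= (1, 3) -> finishes; pool += (0, 1) = (1, 4)
  J8 needs (0, 4) <= (1, 4) -> finishes; pool += (2, 2) = (3, 6)
The blocked processes can never fit:
  blocked: J2 wants (6, 6), pool (3, 6) — not enough clamps
  blocked: J6 wants (6, 8), pool (3, 6) — not enough clamps and saws
  blocked: J4 wants (5, 4), pool (3, 6) — not enough clamps
  blocked: J1 wants (4, 9), pool (3, 6) — not enough clamps and saws
  blocked: J5 wants (5, 1), pool (3, 6) — not enough clamps


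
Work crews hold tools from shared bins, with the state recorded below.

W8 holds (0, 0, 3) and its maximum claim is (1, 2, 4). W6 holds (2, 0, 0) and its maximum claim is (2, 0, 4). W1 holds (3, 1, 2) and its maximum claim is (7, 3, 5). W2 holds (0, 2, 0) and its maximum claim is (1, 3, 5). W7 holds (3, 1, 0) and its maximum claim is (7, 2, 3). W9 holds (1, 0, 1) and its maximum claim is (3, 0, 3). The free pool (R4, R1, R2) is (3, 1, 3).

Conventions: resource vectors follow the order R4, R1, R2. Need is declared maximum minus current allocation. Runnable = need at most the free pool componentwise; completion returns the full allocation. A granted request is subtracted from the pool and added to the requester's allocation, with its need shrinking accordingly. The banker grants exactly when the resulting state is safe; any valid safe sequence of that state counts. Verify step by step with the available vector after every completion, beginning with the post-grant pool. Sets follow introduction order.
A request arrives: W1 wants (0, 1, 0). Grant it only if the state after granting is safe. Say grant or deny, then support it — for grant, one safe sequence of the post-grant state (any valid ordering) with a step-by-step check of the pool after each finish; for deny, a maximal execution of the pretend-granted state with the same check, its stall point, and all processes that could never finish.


DENY. Granting would leave the state unsafe.
Key observation: R1 is the bottleneck — with W9, W6 done the pool holds (6, 0, 4), short of every remaining need.
Pretend the grant happened; the run W9, W6 goes as far as possible. Step-by-step check:
  pool = (3, 0, 3)
  W9 needs (2, 0, 2) <= (3, 0, 3) -> finishes; pool += (1, 0, 1) = (4, 0, 4)
  W6 needs (0, 0, 4) <= (4, 0, 4) -> finishes; pool += (2, 0, 0) = (6, 0, 4)
  W8 cannot run: need (1, 2, 1) vs free (6, 0, 4) (insufficient R1)
  W1 cannot run: need (4, 1, 3) vs free (6, 0, 4) (insufficient R1)
  W2 cannot run: need (1, 1, 5) vs free (6, 0, 4) (insufficient R1 and R2)
  W7 cannot run: need (4, 1, 3) vs free (6, 0, 4) (insufficient R1)
Had the request been granted, W8, W1, W2 and W7 could never finish.


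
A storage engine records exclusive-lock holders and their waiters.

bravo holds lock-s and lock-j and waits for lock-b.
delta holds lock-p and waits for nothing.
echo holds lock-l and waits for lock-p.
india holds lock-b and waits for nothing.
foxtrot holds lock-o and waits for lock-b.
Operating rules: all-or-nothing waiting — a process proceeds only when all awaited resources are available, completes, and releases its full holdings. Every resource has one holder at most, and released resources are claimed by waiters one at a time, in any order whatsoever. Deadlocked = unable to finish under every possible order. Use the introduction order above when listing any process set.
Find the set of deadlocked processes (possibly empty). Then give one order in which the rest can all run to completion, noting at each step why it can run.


The deadlocked set is empty.
Key observation: the wait relation is loop-free; peeling off processes with no waits unwinds the whole state.
One completion order for the rest: delta, india, foxtrot, echo, bravo.
Walking it through:
  run delta (it waits on nothing); releases lock-p
  run india (it waits on nothing); releases lock-b
  run foxtrot (all its waits — lock-b — are resolved); releases lock-o
  run echo (all its waits — lock-p — are resolved); releases lock-l
  run bravo (all its waits — lock-b — are resolved); releases lock-s and lock-j


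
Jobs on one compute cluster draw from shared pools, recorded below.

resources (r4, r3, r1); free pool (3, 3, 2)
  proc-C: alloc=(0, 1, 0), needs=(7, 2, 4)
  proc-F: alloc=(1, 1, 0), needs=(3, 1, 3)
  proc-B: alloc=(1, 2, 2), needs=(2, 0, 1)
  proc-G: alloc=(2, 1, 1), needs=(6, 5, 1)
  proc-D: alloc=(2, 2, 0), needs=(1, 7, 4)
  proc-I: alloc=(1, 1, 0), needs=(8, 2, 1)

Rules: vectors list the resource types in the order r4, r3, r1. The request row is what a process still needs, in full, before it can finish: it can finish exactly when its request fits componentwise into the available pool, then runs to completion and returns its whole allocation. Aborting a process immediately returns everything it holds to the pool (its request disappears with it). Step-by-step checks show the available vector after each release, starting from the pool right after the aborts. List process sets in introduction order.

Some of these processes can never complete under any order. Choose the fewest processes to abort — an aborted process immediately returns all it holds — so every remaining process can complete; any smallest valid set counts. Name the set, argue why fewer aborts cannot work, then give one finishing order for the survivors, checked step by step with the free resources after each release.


The answer: abort proc-I.
Key observation: no ordering could ever have run proc-G before the abort of proc-I; with (1, 1, 0) back in the pool it fits at step 3.
Why nothing smaller works: aborting no one leaves the state deadlocked as given.
One survivor order: proc-B, proc-F, proc-G, proc-D, proc-C. Verifying each step (post-abort pool first):
  pool = (4, 4, 2)
  run proc-B (needs (2, 0, 1), free (4, 4, 2)); after release of (1, 2, 2) the pool is (5, 6, 4)
  run proc-F (needs (3, 1, 3), free (5, 6, 4)); after release of (1, 1, 0) the pool is (6, 7, 4)
  run proc-G (needs (6, 5, 1), free (6, 7, 4)); after release of (2, 1, 1) the pool is (8, 8, 5)
  run proc-D (needs (1, 7, 4), free (8, 8, 5)); after release of (2, 2, 0) the pool is (10, 10, 5)
  run proc-C (needs (7, 2, 4), free (10, 10, 5)); after release of (0, 1, 0) the pool is (10, 11, 5)
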